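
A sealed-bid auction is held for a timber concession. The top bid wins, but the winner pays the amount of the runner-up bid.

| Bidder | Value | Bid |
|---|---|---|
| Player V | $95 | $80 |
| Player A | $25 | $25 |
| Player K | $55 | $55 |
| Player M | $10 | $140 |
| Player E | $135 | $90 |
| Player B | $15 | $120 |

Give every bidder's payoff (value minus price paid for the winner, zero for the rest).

Ranking the bids: Player M $140, then Player B $120, then Player E $90, then Player V $80, then Player K $55, then Player A $25.
Player M has the top bid and wins; the price is the second-highest bid, $120.
Player M's payoff = $10 − $120 = -$110. All other bidders lose, so their payoff is 0.

Player V $0, Player A $0, Player K $0, Player M -$110, Player E $0, Player B $0.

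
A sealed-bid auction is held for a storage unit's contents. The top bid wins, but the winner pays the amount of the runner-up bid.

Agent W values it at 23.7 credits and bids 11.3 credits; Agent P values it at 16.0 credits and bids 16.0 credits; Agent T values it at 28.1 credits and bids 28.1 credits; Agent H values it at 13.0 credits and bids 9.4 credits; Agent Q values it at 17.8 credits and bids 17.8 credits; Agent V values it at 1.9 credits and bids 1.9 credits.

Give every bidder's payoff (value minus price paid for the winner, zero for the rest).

Agent W 0.0 credits, Agent P 0.0 credits, Agent T 10.3 credits, Agent H 0.0 credits, Agent Q 0.0 credits, Agent V 0.0 credits.

Ranking the bids: Agent T 28.1 credits > Agent Q 17.8 credits > Agent P 16.0 credits > Agent W 11.3 credits > Agent H 9.4 credits > Agent V 1.9 credits.
Agent T has the top bid and wins; the price is the second-highest bid, 17.8 credits.
Agent T's payoff = 28.1 credits − 17.8 credits = 10.3 credits. All other bidders lose, so their payoff is 0.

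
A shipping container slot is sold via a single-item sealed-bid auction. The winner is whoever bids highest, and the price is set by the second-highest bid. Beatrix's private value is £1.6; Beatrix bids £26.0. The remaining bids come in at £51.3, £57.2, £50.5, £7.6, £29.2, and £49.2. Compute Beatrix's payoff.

Beatrix's payoff: £0.0.

Highest competing bid: £57.2.
Beatrix's bid £26.0 is not the highest, so Beatrix loses, pays nothing, and earns zero payoff.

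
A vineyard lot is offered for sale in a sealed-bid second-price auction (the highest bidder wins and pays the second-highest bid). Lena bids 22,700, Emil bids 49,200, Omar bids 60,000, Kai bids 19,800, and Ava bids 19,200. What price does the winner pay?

The winner pays 49,200.

Ranking the bids: Omar 60,000, then Emil 49,200, then Lena 22,700, then Kai 19,800, then Ava 19,200.
Omar is the highest bidder, so Omar wins.
Under the second-price rule, the price is the second-highest bid: 49,200.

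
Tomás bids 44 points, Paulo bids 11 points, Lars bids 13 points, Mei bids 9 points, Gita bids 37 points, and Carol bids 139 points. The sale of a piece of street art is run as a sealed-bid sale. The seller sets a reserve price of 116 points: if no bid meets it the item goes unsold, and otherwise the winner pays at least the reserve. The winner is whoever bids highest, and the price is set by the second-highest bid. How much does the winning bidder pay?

116 points

Bids in descending order: Carol 139 points, then Tomás 44 points, then Gita 37 points, then Lars 13 points, then Paulo 11 points, then Mei 9 points.
Carol has the highest bid, so Carol wins.
The second-highest bid is 44 points, but the reserve 116 points is higher, so the price is the reserve.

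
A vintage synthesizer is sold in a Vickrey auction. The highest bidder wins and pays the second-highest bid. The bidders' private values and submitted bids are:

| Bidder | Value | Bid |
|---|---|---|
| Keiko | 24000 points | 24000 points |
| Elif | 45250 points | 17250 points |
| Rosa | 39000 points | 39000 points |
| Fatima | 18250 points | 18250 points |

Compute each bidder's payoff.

Keiko 0 points, Elif 0 points, Rosa 15000 points, Fatima 0 points.

Sorted high to low: Rosa 39000 points > Keiko 24000 points > Fatima 18250 points > Elif 17250 points.
Rosa has the top bid and wins; the price is the second-highest bid, 24000 points.
Rosa's payoff = 39000 points − 24000 points = 15000 points. All other bidders lose, so their payoff is 0.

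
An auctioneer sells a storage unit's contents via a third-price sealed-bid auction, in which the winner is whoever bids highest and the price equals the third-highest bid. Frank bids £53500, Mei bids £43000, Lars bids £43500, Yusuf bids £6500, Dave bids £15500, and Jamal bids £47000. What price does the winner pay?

The winner pays £43500.

Ordered from highest: Frank £53500, then Jamal £47000, then Lars £43500, then Mei £43000, then Dave £15500, then Yusuf £6500.
Frank is the highest bidder, so Frank wins.
Under the third-price rule, the price is the third-highest bid: £43500.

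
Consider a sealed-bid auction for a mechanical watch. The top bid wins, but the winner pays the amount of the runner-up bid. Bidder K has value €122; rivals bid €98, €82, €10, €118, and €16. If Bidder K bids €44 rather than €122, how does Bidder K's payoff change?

The highest competing bid is €118.
Bidding truthfully at €122: Bidder K has the top bid, wins, and pays the second-highest bid €118. Payoff = €122 − €118 = €4.
Bidding €44: the top bid is €118 (a rival), so Bidder K loses. Payoff = €0.
Change = €0 − €4 = -€4.
Deviating from a truthful bid can only lose payoff in a second-price auction — never gain.

-€4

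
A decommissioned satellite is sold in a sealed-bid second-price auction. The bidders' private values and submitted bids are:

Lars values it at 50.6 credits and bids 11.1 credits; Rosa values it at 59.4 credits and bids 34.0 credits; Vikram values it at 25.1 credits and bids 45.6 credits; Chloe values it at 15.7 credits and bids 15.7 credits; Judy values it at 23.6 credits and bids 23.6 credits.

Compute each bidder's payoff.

Payoffs: Lars 0.0 credits, Rosa 0.0 credits, Vikram -8.9 credits, Chloe 0.0 credits, Judy 0.0 credits.

Ranking the bids: Vikram 45.6 credits, then Rosa 34.0 credits, then Judy 23.6 credits, then Chloe 15.7 credits, then Lars 11.1 credits.
Vikram has the top bid and wins; the price is the second-highest bid, 34.0 credits.
Vikram's payoff = 25.1 credits − 34.0 credits = -8.9 credits. All other bidders lose, so their payoff is 0.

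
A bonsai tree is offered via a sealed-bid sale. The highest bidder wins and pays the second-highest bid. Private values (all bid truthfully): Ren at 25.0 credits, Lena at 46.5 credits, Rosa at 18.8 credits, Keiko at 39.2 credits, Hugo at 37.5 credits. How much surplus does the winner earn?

Ranking the bids: Lena 46.5 credits > Keiko 39.2 credits > Hugo 37.5 credits > Ren 25.0 credits > Rosa 18.8 credits.
Lena wins with the top bid and pays the second-highest, 39.2 credits.
Surplus = 46.5 credits − 39.2 credits = 7.3 credits.

Winner's surplus: 7.3 credits.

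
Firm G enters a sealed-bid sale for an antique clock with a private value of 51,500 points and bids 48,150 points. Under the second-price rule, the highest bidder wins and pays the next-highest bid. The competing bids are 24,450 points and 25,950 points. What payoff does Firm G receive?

Firm G's payoff: 25,550 points.

Highest competing bid: 25,950 points.
Firm G's bid 48,150 points is the highest overall, so Firm G wins and pays the second-highest bid, 25,950 points.
Payoff = value − price = 51,500 points − 25,950 points = 25,550 points.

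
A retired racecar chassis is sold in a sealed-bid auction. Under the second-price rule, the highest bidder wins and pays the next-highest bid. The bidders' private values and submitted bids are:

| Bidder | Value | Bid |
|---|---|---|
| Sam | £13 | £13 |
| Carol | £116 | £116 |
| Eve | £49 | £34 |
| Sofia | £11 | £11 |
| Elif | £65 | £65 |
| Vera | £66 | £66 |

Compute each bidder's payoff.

Bids in descending order: Carol £116; Vera £66; Elif £65; Eve £34; Sam £13; Sofia £11.
Carol has the top bid and wins; the price is the second-highest bid, £66.
Carol's payoff = £116 − £66 = £50. All other bidders lose, so their payoff is 0.

Payoffs: Sam £0, Carol £50, Eve £0, Sofia £0, Elif £0, Vera £0.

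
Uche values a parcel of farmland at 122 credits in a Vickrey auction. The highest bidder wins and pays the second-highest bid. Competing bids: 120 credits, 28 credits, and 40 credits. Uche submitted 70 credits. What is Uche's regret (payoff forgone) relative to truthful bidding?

Payoff forgone: 2 credits.

The highest competing bid is 120 credits.
Bidding truthfully at 122 credits: Uche has the top bid, wins, and pays the second-highest bid 120 credits. Payoff = 122 credits − 120 credits = 2 credits.
Bidding 70 credits: the top bid is 120 credits (a rival), so Uche loses. Payoff = 0 credits.
Regret = truthful payoff − actual payoff = 2 credits − 0 credits = 2 credits.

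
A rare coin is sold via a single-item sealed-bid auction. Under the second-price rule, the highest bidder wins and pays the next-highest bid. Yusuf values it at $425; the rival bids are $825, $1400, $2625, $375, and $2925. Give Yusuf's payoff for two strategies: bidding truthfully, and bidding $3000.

Truthful: $0; alternative: -$2500.

The highest competing bid is $2925.
Bidding truthfully at $425: the top bid is $2925 (a rival), so Yusuf loses. Payoff = $0.
Bidding $3000: Yusuf has the top bid, wins, and pays the second-highest bid $2925. Payoff = $425 − $2925 = -$2500.
This is the dominant-strategy logic: truthful bidding weakly beats any alternative.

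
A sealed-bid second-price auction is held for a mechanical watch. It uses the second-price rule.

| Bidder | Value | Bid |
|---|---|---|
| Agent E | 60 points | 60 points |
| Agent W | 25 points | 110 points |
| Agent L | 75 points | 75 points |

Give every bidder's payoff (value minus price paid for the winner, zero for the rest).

Bids in descending order: Agent W 110 points > Agent L 75 points > Agent E 60 points.
Agent W has the top bid and wins; the price is the second-highest bid, 75 points.
Agent W's payoff = 25 points − 75 points = -50 points. All other bidders lose, so their payoff is 0.

Agent E 0 points, Agent W -50 points, Agent L 0 points.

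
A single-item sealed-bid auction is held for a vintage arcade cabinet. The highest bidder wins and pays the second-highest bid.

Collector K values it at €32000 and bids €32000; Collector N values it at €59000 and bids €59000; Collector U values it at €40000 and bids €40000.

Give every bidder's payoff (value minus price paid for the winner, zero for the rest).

Collector K €0, Collector N €19000, Collector U €0.

Bids in descending order: Collector N €59000; Collector U €40000; Collector K €32000.
Collector N has the top bid and wins; the price is the second-highest bid, €40000.
Collector N's payoff = €59000 − €40000 = €19000. All other bidders lose, so their payoff is 0.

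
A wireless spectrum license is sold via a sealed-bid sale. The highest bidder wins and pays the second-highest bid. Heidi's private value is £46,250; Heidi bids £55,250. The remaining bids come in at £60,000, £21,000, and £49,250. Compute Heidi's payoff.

Highest competing bid: £60,000.
Heidi's bid £55,250 is not the highest, so Heidi loses, pays nothing, and earns zero payoff.

Heidi's payoff: £0.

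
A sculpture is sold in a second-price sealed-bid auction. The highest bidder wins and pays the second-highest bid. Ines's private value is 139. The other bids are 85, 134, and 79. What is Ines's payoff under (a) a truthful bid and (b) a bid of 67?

The highest competing bid is 134.
Bidding truthfully at 139: Ines has the top bid, wins, and pays the second-highest bid 134. Payoff = 139 − 134 = 5.
Bidding 67: the top bid is 134 (a rival), so Ines loses. Payoff = 0.

(a) 5  (b) 0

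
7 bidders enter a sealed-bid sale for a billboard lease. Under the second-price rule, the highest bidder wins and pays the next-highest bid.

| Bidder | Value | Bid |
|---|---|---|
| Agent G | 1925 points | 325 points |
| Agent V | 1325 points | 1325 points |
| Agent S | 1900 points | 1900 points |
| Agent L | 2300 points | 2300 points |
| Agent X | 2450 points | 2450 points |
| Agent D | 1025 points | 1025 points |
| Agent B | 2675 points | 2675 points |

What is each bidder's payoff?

Sorted high to low: Agent B 2675 points; Agent X 2450 points; Agent L 2300 points; Agent S 1900 points; Agent V 1325 points; Agent D 1025 points; Agent G 325 points.
Agent B has the top bid and wins; the price is the second-highest bid, 2450 points.
Agent B's payoff = 2675 points − 2450 points = 225 points. All other bidders lose, so their payoff is 0.

Payoffs: Agent G 0 points, Agent V 0 points, Agent S 0 points, Agent L 0 points, Agent X 0 points, Agent D 0 points, Agent B 225 points.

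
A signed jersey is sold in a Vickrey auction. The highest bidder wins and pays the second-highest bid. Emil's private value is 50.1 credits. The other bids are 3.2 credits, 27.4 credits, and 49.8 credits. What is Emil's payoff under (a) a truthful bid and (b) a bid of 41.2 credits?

The highest competing bid is 49.8 credits.
Bidding truthfully at 50.1 credits: Emil has the top bid, wins, and pays the second-highest bid 49.8 credits. Payoff = 50.1 credits − 49.8 credits = 0.3 credits.
Bidding 41.2 credits: the top bid is 49.8 credits (a rival), so Emil loses. Payoff = 0.0 credits.

(a) 0.3 credits  (b) 0.0 credits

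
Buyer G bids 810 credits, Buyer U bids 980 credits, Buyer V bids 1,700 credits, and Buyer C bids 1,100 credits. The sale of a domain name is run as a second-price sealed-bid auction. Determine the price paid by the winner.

Sorted high to low: Buyer V 1,700 credits > Buyer C 1,100 credits > Buyer U 980 credits > Buyer G 810 credits.
Buyer V has the highest bid, so Buyer V wins.
The second-highest bid is 1,100 credits, so that is what Buyer V pays.

Price paid: 1,100 credits.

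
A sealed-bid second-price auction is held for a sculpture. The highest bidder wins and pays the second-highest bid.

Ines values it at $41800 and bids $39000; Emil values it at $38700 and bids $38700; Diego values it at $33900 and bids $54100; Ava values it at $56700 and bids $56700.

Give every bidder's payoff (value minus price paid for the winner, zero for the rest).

Sorted high to low: Ava $56700, then Diego $54100, then Ines $39000, then Emil $38700.
Ava has the top bid and wins; the price is the second-highest bid, $54100.
Ava's payoff = $56700 − $54100 = $2600. All other bidders lose, so their payoff is 0.

Payoffs: Ines $0, Emil $0, Diego $0, Ava $2600.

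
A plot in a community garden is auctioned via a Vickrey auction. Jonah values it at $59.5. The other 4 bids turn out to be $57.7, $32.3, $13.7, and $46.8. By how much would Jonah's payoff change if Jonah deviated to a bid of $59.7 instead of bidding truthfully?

The highest competing bid is $57.7.
Bidding truthfully at $59.5: Jonah has the top bid, wins, and pays the second-highest bid $57.7. Payoff = $59.5 − $57.7 = $1.8.
Bidding $59.7: Jonah has the top bid, wins, and pays the second-highest bid $57.7. Payoff = $59.5 − $57.7 = $1.8.
Change = $1.8 − $1.8 = $0.0.

$0.0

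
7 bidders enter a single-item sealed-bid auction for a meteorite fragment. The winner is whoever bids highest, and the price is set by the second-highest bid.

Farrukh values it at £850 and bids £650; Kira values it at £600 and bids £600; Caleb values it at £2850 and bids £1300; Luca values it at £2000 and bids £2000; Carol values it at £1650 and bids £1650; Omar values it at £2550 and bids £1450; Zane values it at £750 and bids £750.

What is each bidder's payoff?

Ranking the bids: Luca £2000; Carol £1650; Omar £1450; Caleb £1300; Zane £750; Farrukh £650; Kira £600.
Luca has the top bid and wins; the price is the second-highest bid, £1650.
Luca's payoff = £2000 − £1650 = £350. All other bidders lose, so their payoff is 0.

Payoffs: Farrukh £0, Kira £0, Caleb £0, Luca £350, Carol £0, Omar £0, Zane £0.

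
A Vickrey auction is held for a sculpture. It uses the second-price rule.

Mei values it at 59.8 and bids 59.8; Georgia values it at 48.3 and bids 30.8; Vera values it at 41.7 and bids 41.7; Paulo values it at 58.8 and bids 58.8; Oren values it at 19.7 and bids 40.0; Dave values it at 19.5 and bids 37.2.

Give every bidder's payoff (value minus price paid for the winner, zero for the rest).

Payoffs: Mei 1.0, Georgia 0.0, Vera 0.0, Paulo 0.0, Oren 0.0, Dave 0.0.

Bids in descending order: Mei 59.8; Paulo 58.8; Vera 41.7; Oren 40.0; Dave 37.2; Georgia 30.8.
Mei has the top bid and wins; the price is the second-highest bid, 58.8.
Mei's payoff = 59.8 − 58.8 = 1.0. All other bidders lose, so their payoff is 0.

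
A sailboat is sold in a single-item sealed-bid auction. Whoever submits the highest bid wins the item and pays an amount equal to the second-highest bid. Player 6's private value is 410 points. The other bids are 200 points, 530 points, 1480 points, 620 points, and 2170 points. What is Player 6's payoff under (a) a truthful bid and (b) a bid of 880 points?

Truthful: 0 points; alternative: 0 points.

The highest competing bid is 2170 points.
Bidding truthfully at 410 points: the top bid is 2170 points (a rival), so Player 6 loses. Payoff = 0 points.
Bidding 880 points: the top bid is 2170 points (a rival), so Player 6 loses. Payoff = 0 points.
The bid only affects whether you win, not the price — here both bids land on the same side of the top rival bid, so the deviation is payoff-neutral.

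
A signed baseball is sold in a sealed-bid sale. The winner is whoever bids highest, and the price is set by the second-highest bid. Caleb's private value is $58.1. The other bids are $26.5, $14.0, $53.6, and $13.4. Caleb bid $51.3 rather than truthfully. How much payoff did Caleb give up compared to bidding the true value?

The highest competing bid is $53.6.
Bidding truthfully at $58.1: Caleb has the top bid, wins, and pays the second-highest bid $53.6. Payoff = $58.1 − $53.6 = $4.5.
Bidding $51.3: the top bid is $53.6 (a rival), so Caleb loses. Payoff = $0.0.
Regret = truthful payoff − actual payoff = $4.5 − $0.0 = $4.5.
Deviating from a truthful bid can only lose payoff in a second-price auction — never gain.

$4.5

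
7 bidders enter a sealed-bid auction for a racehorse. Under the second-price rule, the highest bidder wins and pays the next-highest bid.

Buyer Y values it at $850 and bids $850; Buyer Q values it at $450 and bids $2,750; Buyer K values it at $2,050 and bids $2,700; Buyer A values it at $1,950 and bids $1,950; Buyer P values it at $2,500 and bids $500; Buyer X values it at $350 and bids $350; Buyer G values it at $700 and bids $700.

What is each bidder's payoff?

Payoffs: Buyer Y $0, Buyer Q -$2,250, Buyer K $0, Buyer A $0, Buyer P $0, Buyer X $0, Buyer G $0.

Ordered from highest: Buyer Q $2,750, then Buyer K $2,700, then Buyer A $1,950, then Buyer Y $850, then Buyer G $700, then Buyer P $500, then Buyer X $350.
Buyer Q has the top bid and wins; the price is the second-highest bid, $2,700.
Buyer Q's payoff = $450 − $2,700 = -$2,250. All other bidders lose, so their payoff is 0.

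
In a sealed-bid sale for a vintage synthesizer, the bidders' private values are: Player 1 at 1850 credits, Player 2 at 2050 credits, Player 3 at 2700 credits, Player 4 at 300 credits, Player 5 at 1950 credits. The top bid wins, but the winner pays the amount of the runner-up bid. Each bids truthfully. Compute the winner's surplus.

Sorted high to low: Player 3 2700 credits > Player 2 2050 credits > Player 5 1950 credits > Player 1 1850 credits > Player 4 300 credits.
Player 3 wins with the top bid and pays the second-highest, 2050 credits.
Surplus = 2700 credits − 2050 credits = 650 credits.

Surplus = 650 credits.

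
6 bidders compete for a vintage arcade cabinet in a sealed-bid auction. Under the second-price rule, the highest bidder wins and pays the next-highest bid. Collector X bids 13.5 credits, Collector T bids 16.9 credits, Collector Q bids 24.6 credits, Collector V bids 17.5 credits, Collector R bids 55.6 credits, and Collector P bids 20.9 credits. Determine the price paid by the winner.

Price paid: 24.6 credits.

Sorted high to low: Collector R 55.6 credits; Collector Q 24.6 credits; Collector P 20.9 credits; Collector V 17.5 credits; Collector T 16.9 credits; Collector X 13.5 credits.
Collector R has the highest bid, so Collector R wins.
The second-highest bid is 24.6 credits, so that is what Collector R pays.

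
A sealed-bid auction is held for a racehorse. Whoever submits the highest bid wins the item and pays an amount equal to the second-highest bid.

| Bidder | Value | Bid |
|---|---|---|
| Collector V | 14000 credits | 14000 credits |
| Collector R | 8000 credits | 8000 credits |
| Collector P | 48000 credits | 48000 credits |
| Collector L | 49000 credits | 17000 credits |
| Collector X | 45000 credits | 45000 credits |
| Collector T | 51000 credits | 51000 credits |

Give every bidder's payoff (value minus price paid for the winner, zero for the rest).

Payoffs: Collector V 0 credits, Collector R 0 credits, Collector P 0 credits, Collector L 0 credits, Collector X 0 credits, Collector T 3000 credits.

Sorted high to low: Collector T 51000 credits > Collector P 48000 credits > Collector X 45000 credits > Collector L 17000 credits > Collector V 14000 credits > Collector R 8000 credits.
Collector T has the top bid and wins; the price is the second-highest bid, 48000 credits.
Collector T's payoff = 51000 credits − 48000 credits = 3000 credits. All other bidders lose, so their payoff is 0.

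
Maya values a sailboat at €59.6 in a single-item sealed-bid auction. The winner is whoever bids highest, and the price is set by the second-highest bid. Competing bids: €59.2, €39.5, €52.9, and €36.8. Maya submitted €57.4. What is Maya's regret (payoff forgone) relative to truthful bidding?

The highest competing bid is €59.2.
Bidding truthfully at €59.6: Maya has the top bid, wins, and pays the second-highest bid €59.2. Payoff = €59.6 − €59.2 = €0.4.
Bidding €57.4: the top bid is €59.2 (a rival), so Maya loses. Payoff = €0.0.
Regret = truthful payoff − actual payoff = €0.4 − €0.0 = €0.4.

Regret: €0.4.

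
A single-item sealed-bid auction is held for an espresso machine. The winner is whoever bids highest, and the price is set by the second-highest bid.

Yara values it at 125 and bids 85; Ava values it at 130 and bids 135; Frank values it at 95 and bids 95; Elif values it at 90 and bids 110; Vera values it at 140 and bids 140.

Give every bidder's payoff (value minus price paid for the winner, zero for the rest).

Yara 0, Ava 0, Frank 0, Elif 0, Vera 5.

Sorted high to low: Vera 140 > Ava 135 > Elif 110 > Frank 95 > Yara 85.
Vera has the top bid and wins; the price is the second-highest bid, 135.
Vera's payoff = 140 − 135 = 5. All other bidders lose, so their payoff is 0.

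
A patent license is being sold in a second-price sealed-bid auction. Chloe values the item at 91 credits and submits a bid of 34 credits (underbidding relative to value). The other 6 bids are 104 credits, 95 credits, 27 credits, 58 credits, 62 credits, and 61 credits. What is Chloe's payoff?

Highest competing bid: 104 credits.
Chloe's bid 34 credits is not the highest, so Chloe loses, pays nothing, and earns zero payoff.

0 credits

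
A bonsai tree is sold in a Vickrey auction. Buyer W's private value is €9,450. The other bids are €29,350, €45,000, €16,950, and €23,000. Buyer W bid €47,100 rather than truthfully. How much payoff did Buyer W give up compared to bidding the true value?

€35,550

The highest competing bid is €45,000.
Bidding truthfully at €9,450: the top bid is €45,000 (a rival), so Buyer W loses. Payoff = €0.
Bidding €47,100: Buyer W has the top bid, wins, and pays the second-highest bid €45,000. Payoff = €9,450 − €45,000 = -€35,550.
Regret = truthful payoff − actual payoff = €0 − -€35,550 = €35,550.
Deviating from a truthful bid can only lose payoff in a second-price auction — never gain.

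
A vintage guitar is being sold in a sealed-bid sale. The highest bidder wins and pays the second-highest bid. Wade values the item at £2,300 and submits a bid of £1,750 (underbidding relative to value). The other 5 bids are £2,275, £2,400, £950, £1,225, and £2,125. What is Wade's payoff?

Highest competing bid: £2,400.
Wade's bid £1,750 is not the highest, so Wade loses, pays nothing, and earns zero payoff.

Payoff = £0.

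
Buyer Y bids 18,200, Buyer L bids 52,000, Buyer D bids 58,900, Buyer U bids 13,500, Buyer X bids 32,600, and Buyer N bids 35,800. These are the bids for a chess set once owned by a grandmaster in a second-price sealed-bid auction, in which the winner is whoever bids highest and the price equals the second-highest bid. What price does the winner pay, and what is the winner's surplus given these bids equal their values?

Price 52,000; surplus 6,900.

Sorted high to low: Buyer D 58,900; Buyer L 52,000; Buyer N 35,800; Buyer X 32,600; Buyer Y 18,200; Buyer U 13,500.
Buyer D is the highest bidder, so Buyer D wins.
Under the second-price rule, the price is the second-highest bid: 52,000.
Surplus = 58,900 − 52,000 = 6,900.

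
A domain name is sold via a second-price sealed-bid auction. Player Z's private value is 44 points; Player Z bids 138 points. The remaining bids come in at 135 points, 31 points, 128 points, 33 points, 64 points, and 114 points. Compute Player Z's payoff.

Highest competing bid: 135 points.
Player Z's bid 138 points is the highest overall, so Player Z wins and pays the second-highest bid, 135 points.
Payoff = value − price = 44 points − 135 points = -91 points.

Payoff = -91 points.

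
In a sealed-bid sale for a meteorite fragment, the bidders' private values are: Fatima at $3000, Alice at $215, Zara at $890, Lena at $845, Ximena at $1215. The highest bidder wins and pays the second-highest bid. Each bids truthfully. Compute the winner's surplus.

Surplus = $1785.

Ranking the bids: Fatima $3000; Ximena $1215; Zara $890; Lena $845; Alice $215.
Fatima wins with the top bid and pays the second-highest, $1215.
Surplus = $3000 − $1215 = $1785.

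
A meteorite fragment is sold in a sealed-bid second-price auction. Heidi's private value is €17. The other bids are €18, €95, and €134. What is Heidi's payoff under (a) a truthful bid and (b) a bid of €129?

The highest competing bid is €134.
Bidding truthfully at €17: the top bid is €134 (a rival), so Heidi loses. Payoff = €0.
Bidding €129: the top bid is €134 (a rival), so Heidi loses. Payoff = €0.
The bid only affects whether you win, not the price — here both bids land on the same side of the top rival bid, so the deviation is payoff-neutral.

(a) €0  (b) €0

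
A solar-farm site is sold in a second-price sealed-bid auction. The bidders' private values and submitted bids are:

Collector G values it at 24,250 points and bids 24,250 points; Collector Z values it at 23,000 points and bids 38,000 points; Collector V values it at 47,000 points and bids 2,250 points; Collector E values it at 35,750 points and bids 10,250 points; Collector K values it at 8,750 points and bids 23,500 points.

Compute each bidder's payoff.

Payoffs: Collector G 0 points, Collector Z -1,250 points, Collector V 0 points, Collector E 0 points, Collector K 0 points.

Ordered from highest: Collector Z 38,000 points; Collector G 24,250 points; Collector K 23,500 points; Collector E 10,250 points; Collector V 2,250 points.
Collector Z has the top bid and wins; the price is the second-highest bid, 24,250 points.
Collector Z's payoff = 23,000 points − 24,250 points = -1,250 points. All other bidders lose, so their payoff is 0.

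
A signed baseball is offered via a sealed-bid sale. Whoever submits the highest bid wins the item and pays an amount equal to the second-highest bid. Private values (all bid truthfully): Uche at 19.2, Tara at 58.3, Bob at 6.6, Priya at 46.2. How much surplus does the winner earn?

Sorted high to low: Tara 58.3, then Priya 46.2, then Uche 19.2, then Bob 6.6.
Tara wins with the top bid and pays the second-highest, 46.2.
Surplus = 58.3 − 46.2 = 12.1.

Winner's surplus: 12.1.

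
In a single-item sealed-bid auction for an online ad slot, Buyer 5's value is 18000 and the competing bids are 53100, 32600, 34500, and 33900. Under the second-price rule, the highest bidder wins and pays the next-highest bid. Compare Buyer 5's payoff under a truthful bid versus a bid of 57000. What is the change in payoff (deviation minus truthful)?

The highest competing bid is 53100.
Bidding truthfully at 18000: the top bid is 53100 (a rival), so Buyer 5 loses. Payoff = 0.
Bidding 57000: Buyer 5 has the top bid, wins, and pays the second-highest bid 53100. Payoff = 18000 − 53100 = -35100.
Change = -35100 − 0 = -35100.
Deviating from a truthful bid can only lose payoff in a second-price auction — never gain.

-35100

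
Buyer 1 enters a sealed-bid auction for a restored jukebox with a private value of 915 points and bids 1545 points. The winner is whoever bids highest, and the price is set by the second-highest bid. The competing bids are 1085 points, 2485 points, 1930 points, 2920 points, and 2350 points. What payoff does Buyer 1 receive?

Highest competing bid: 2920 points.
Buyer 1's bid 1545 points is not the highest, so Buyer 1 loses, pays nothing, and earns zero payoff.

0 points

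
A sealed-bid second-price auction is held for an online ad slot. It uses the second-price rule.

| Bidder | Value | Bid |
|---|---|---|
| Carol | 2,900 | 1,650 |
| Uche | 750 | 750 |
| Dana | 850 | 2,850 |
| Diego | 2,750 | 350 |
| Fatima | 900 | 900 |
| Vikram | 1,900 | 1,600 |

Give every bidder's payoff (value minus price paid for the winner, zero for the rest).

Ranking the bids: Dana 2,850; Carol 1,650; Vikram 1,600; Fatima 900; Uche 750; Diego 350.
Dana has the top bid and wins; the price is the second-highest bid, 1,650.
Dana's payoff = 850 − 1,650 = -800. All other bidders lose, so their payoff is 0.

Payoffs: Carol 0, Uche 0, Dana -800, Diego 0, Fatima 0, Vikram 0.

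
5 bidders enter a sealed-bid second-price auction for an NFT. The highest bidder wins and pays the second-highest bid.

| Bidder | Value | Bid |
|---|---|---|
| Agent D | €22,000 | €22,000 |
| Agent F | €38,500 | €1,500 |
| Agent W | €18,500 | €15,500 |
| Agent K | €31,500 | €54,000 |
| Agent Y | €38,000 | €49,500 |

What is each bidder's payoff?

Sorted high to low: Agent K €54,000; Agent Y €49,500; Agent D €22,000; Agent W €15,500; Agent F €1,500.
Agent K has the top bid and wins; the price is the second-highest bid, €49,500.
Agent K's payoff = €31,500 − €49,500 = -€18,000. All other bidders lose, so their payoff is 0.

Payoffs: Agent D €0, Agent F €0, Agent W €0, Agent K -€18,000, Agent Y €0.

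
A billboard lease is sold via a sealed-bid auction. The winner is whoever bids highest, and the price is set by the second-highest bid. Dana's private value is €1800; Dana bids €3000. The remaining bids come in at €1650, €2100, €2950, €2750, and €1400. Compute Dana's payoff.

Highest competing bid: €2950.
Dana's bid €3000 is the highest overall, so Dana wins and pays the second-highest bid, €2950.
Payoff = value − price = €1800 − €2950 = -€1150.

Dana's payoff: -€1150.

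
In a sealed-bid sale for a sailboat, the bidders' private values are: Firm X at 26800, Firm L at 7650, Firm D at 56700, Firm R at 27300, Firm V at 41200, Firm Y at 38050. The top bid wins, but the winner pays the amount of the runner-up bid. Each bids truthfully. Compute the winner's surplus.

Sorted high to low: Firm D 56700 > Firm V 41200 > Firm Y 38050 > Firm R 27300 > Firm X 26800 > Firm L 7650.
Firm D wins with the top bid and pays the second-highest, 41200.
Surplus = 56700 − 41200 = 15500.

Winner's surplus: 15500.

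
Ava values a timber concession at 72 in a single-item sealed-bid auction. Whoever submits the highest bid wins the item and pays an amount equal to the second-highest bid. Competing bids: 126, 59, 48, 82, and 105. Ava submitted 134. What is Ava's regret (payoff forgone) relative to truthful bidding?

The highest competing bid is 126.
Bidding truthfully at 72: the top bid is 126 (a rival), so Ava loses. Payoff = 0.
Bidding 134: Ava has the top bid, wins, and pays the second-highest bid 126. Payoff = 72 − 126 = -54.
Regret = truthful payoff − actual payoff = 0 − -54 = 54.

Payoff forgone: 54.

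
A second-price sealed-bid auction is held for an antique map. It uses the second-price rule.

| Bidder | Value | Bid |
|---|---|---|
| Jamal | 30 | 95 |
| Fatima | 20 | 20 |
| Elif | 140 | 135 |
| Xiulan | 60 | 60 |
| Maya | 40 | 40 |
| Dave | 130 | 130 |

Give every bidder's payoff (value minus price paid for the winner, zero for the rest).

Ordered from highest: Elif 135 > Dave 130 > Jamal 95 > Xiulan 60 > Maya 40 > Fatima 20.
Elif has the top bid and wins; the price is the second-highest bid, 130.
Elif's payoff = 140 − 130 = 10. All other bidders lose, so their payoff is 0.

Jamal 0, Fatima 0, Elif 10, Xiulan 0, Maya 0, Dave 0.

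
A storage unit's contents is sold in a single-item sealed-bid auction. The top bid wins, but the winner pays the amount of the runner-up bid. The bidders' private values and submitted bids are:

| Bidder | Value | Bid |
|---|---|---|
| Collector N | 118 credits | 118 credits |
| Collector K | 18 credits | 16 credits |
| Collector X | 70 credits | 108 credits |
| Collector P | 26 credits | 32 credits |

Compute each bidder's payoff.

Ordered from highest: Collector N 118 credits, then Collector X 108 credits, then Collector P 32 credits, then Collector K 16 credits.
Collector N has the top bid and wins; the price is the second-highest bid, 108 credits.
Collector N's payoff = 118 credits − 108 credits = 10 credits. All other bidders lose, so their payoff is 0.

Payoffs: Collector N 10 credits, Collector K 0 credits, Collector X 0 credits, Collector P 0 credits.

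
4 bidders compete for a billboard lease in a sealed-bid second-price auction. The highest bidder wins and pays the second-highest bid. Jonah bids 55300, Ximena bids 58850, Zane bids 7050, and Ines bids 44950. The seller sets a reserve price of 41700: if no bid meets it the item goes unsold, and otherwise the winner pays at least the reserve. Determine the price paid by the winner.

The winner pays 55300.

Ordered from highest: Ximena 58850 > Jonah 55300 > Ines 44950 > Zane 7050.
Ximena has the highest bid, so Ximena wins.
The second-highest bid is 55300, which exceeds the reserve, so that sets the price.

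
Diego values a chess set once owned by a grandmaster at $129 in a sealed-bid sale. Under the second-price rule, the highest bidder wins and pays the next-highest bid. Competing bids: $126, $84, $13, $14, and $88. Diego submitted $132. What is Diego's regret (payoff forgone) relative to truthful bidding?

The highest competing bid is $126.
Bidding truthfully at $129: Diego has the top bid, wins, and pays the second-highest bid $126. Payoff = $129 − $126 = $3.
Bidding $132: Diego has the top bid, wins, and pays the second-highest bid $126. Payoff = $129 − $126 = $3.
Regret = truthful payoff − actual payoff = $3 − $3 = $0.

$0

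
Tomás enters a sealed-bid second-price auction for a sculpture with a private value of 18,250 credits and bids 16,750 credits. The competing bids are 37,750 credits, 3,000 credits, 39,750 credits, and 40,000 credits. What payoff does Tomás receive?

Payoff = 0 credits.

Highest competing bid: 40,000 credits.
Tomás's bid 16,750 credits is not the highest, so Tomás loses, pays nothing, and earns zero payoff.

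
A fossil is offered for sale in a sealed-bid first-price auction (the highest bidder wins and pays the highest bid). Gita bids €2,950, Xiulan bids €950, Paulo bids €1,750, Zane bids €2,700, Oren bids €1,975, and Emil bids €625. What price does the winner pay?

Bids in descending order: Gita €2,950 > Zane €2,700 > Oren €1,975 > Paulo €1,750 > Xiulan €950 > Emil €625.
Gita is the highest bidder, so Gita wins.
Under the first-price rule, the price is the highest bid: €2,950.

The winner pays €2,950.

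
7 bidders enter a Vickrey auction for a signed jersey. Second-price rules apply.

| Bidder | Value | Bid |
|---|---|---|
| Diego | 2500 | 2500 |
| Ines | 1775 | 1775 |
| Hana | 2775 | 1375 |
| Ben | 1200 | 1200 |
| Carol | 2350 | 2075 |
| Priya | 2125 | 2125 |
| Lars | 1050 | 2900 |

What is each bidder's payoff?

Diego 0, Ines 0, Hana 0, Ben 0, Carol 0, Priya 0, Lars -1450.

Sorted high to low: Lars 2900, then Diego 2500, then Priya 2125, then Carol 2075, then Ines 1775, then Hana 1375, then Ben 1200.
Lars has the top bid and wins; the price is the second-highest bid, 2500.
Lars's payoff = 1050 − 2500 = -1450. All other bidders lose, so their payoff is 0.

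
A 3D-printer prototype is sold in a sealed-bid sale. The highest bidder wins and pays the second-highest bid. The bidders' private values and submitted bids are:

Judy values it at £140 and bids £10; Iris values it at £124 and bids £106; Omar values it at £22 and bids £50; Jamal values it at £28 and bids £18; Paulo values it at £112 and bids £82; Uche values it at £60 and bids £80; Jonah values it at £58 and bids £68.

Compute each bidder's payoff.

Payoffs: Judy £0, Iris £42, Omar £0, Jamal £0, Paulo £0, Uche £0, Jonah £0.

Ordered from highest: Iris £106, then Paulo £82, then Uche £80, then Jonah £68, then Omar £50, then Jamal £18, then Judy £10.
Iris has the top bid and wins; the price is the second-highest bid, £82.
Iris's payoff = £124 − £82 = £42. All other bidders lose, so their payoff is 0.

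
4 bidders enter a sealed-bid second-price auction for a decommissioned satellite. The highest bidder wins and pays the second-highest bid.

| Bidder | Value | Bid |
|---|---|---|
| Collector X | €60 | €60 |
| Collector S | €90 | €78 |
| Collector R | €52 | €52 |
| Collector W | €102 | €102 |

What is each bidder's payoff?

Collector X €0, Collector S €0, Collector R €0, Collector W €24.

Ranking the bids: Collector W €102, then Collector S €78, then Collector X €60, then Collector R €52.
Collector W has the top bid and wins; the price is the second-highest bid, €78.
Collector W's payoff = €102 − €78 = €24. All other bidders lose, so their payoff is 0.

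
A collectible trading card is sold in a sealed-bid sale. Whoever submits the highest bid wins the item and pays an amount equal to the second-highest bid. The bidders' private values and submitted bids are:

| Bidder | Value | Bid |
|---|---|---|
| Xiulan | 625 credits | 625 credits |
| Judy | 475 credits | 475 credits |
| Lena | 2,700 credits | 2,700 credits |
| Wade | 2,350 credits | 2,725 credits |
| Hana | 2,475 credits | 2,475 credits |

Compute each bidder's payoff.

Xiulan 0 credits, Judy 0 credits, Lena 0 credits, Wade -350 credits, Hana 0 credits.

Bids in descending order: Wade 2,725 credits; Lena 2,700 credits; Hana 2,475 credits; Xiulan 625 credits; Judy 475 credits.
Wade has the top bid and wins; the price is the second-highest bid, 2,700 credits.
Wade's payoff = 2,350 credits − 2,700 credits = -350 credits. All other bidders lose, so their payoff is 0.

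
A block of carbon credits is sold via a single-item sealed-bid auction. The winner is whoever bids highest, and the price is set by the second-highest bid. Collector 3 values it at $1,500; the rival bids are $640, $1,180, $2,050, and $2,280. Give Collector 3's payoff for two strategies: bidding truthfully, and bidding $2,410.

Truthful: $0; alternative: -$780.

The highest competing bid is $2,280.
Bidding truthfully at $1,500: the top bid is $2,280 (a rival), so Collector 3 loses. Payoff = $0.
Bidding $2,410: Collector 3 has the top bid, wins, and pays the second-highest bid $2,280. Payoff = $1,500 − $2,280 = -$780.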